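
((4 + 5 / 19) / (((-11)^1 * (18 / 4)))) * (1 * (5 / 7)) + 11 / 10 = 15193 / 14630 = 1.04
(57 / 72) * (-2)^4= 38 / 3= 12.67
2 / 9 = 0.22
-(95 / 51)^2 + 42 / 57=-135061 / 49419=-2.73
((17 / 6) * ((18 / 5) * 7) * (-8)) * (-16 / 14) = 3264 / 5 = 652.80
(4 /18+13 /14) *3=3.45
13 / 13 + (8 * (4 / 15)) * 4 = 143 / 15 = 9.53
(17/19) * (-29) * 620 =-305660/19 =-16087.37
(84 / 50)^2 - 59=-35111 / 625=-56.18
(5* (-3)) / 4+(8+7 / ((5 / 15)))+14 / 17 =1773 / 68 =26.07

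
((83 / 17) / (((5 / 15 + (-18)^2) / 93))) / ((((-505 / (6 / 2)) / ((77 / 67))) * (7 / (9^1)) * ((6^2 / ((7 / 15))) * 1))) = -254727 / 1599042100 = -0.00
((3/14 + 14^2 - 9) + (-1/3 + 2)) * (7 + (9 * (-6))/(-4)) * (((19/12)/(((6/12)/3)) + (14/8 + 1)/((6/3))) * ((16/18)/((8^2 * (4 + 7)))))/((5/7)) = 9432337/126720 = 74.43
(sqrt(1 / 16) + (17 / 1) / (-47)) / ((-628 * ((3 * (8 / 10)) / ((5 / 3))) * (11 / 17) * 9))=2975 / 140260032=0.00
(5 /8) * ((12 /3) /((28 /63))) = 45 /8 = 5.62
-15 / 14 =-1.07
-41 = -41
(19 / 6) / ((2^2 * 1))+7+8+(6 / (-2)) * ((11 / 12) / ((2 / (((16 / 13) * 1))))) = 4399 / 312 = 14.10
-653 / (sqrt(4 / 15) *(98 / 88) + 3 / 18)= 1185195 / 3299- 1055901 *sqrt(15) / 3299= -880.36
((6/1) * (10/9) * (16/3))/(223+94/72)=256/1615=0.16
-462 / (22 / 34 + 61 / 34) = -189.25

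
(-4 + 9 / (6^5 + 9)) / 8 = -3459 / 6920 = -0.50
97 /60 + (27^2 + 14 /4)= 44047 /60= 734.12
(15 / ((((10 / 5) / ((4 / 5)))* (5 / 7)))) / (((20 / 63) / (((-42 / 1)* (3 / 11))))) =-83349 / 275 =-303.09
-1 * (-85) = 85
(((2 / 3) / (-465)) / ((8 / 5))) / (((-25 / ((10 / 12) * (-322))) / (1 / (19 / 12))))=-161 / 26505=-0.01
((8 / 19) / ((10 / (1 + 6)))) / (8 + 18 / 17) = 34 / 1045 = 0.03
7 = 7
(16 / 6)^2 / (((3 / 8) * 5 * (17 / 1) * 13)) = 512 / 29835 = 0.02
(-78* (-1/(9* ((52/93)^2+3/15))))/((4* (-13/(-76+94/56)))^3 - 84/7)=-1688784520956195/1164494811275222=-1.45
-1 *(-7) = 7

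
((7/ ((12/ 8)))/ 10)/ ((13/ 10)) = 14/ 39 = 0.36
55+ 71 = 126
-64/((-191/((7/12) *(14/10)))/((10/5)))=1568/2865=0.55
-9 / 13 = -0.69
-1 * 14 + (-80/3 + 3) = -37.67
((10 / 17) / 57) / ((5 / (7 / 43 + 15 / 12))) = 81 / 27778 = 0.00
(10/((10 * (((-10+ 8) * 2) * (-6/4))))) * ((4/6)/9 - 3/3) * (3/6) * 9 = -25/36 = -0.69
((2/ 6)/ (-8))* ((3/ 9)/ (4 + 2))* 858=-143/ 72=-1.99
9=9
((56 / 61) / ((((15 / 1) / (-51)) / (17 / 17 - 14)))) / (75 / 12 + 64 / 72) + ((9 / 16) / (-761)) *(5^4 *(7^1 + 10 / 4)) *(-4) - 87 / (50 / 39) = -106467533469 / 2386039400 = -44.62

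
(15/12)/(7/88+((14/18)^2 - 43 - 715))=-1782/1079629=-0.00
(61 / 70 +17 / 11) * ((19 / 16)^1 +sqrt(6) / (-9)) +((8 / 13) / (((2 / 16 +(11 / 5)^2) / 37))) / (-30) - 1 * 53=-23990768327 / 477116640 - 1861 * sqrt(6) / 6930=-50.94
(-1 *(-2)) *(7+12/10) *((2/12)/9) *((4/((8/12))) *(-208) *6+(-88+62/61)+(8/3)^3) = -510235406/222345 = -2294.79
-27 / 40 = -0.68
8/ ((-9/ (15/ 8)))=-5/ 3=-1.67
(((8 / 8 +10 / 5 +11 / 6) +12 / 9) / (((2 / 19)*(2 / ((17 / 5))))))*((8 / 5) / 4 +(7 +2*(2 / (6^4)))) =143328343 / 194400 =737.29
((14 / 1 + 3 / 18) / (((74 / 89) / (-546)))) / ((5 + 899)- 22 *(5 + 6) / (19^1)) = -13079885 / 1253116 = -10.44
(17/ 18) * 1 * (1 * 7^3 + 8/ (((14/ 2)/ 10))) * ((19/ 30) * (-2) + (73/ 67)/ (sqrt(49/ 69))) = -267121/ 630 + 1026307 * sqrt(69)/ 19698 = 8.79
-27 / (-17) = 27 / 17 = 1.59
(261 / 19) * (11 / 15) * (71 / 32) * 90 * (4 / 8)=1005.79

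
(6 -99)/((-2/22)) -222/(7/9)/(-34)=122736/119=1031.39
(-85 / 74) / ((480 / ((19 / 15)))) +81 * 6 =51787837 / 106560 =486.00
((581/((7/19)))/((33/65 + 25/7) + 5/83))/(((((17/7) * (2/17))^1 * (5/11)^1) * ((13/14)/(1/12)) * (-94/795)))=-2226.55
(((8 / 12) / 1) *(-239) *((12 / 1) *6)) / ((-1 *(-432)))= -239 / 9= -26.56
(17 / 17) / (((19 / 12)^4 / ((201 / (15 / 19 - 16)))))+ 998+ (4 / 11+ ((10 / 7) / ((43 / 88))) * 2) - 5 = 6544253403041 / 6563233061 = 997.11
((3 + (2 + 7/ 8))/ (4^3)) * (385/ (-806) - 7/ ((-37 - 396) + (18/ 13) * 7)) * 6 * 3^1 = -865165707/ 1135467008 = -0.76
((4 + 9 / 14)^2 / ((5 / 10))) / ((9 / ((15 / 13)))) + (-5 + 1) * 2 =-727 / 294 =-2.47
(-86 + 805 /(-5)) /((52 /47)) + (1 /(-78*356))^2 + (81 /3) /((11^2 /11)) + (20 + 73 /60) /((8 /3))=-9026170190099 /42408400320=-212.84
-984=-984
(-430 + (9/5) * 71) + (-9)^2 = -1106/5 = -221.20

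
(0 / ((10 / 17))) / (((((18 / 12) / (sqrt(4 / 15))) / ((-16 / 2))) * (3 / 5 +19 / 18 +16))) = 0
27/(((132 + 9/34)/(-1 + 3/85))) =-1476/7495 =-0.20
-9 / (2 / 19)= -171 / 2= -85.50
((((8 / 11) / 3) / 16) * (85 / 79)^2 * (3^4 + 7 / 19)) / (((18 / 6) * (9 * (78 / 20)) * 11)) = 55849250 / 45325518381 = 0.00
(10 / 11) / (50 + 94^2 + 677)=10 / 105193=0.00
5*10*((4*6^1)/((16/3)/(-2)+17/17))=-720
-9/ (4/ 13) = -29.25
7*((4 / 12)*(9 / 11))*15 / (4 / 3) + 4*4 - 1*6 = 31.48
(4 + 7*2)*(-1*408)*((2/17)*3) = -2592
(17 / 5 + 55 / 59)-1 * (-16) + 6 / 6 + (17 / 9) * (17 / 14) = 878173 / 37170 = 23.63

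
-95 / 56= -1.70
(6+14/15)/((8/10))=8.67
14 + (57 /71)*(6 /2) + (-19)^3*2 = -972813 /71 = -13701.59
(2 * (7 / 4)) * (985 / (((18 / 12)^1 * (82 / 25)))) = 172375 / 246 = 700.71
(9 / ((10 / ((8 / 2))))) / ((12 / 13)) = 39 / 10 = 3.90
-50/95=-0.53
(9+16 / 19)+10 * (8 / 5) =491 / 19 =25.84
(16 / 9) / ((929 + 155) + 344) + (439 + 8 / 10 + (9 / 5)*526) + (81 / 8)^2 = 1531050401 / 1028160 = 1489.12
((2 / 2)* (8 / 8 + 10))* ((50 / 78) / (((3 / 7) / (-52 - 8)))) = -38500 / 39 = -987.18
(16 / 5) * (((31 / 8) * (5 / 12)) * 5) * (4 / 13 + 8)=2790 / 13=214.62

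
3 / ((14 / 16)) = 24 / 7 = 3.43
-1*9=-9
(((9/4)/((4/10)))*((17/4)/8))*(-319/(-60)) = 16269/1024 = 15.89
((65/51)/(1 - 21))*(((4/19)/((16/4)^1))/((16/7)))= -91/62016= -0.00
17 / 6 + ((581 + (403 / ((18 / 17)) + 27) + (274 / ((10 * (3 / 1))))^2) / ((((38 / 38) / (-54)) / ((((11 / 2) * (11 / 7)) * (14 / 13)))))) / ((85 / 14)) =-14709267571 / 165750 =-88743.70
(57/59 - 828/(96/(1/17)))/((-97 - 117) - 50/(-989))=-1213503/565948768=-0.00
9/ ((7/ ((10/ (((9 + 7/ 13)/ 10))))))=2925/ 217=13.48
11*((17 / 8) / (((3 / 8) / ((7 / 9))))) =1309 / 27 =48.48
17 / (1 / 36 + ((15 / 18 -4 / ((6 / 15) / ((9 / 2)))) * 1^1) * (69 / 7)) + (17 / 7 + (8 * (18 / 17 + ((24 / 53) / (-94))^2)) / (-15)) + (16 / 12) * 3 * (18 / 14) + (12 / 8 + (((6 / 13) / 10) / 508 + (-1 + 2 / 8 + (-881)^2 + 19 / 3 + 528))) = 1558139237231145187744949 / 2006093879839054005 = 776703.05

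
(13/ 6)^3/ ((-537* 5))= -2197/ 579960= -0.00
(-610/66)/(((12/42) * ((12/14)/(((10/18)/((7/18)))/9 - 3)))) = 382165/3564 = 107.23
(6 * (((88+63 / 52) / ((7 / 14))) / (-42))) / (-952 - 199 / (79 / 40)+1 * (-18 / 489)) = 59736403 / 2467348156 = 0.02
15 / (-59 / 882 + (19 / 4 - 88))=-26460 / 146971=-0.18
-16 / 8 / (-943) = 2 / 943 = 0.00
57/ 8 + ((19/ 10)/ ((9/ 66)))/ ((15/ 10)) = 5909/ 360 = 16.41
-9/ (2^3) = -9/ 8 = -1.12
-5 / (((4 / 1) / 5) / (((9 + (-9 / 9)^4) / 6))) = -125 / 12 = -10.42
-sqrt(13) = -3.61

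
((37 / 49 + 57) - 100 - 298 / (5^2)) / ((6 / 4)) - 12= -176804 / 3675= -48.11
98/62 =49/31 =1.58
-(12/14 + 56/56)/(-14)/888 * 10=65/43512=0.00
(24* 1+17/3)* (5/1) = 445/3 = 148.33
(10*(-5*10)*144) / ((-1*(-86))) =-36000 / 43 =-837.21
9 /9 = 1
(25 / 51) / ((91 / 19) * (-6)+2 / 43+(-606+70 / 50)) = -102125 / 131936541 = -0.00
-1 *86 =-86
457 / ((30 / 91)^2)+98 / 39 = 49226821 / 11700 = 4207.42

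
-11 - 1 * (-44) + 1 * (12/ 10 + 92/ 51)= 9181/ 255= 36.00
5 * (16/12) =20/3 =6.67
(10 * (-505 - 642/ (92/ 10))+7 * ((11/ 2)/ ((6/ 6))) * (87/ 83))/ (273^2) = -21791123/ 284551722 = -0.08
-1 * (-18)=18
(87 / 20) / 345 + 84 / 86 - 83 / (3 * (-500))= 1.04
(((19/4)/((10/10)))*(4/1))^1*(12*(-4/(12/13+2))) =-312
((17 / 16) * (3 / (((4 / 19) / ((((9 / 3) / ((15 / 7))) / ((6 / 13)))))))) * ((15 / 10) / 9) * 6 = 29393 / 640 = 45.93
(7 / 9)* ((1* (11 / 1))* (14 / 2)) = 59.89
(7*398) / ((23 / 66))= 7994.61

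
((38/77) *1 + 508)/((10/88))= 156616/35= 4474.74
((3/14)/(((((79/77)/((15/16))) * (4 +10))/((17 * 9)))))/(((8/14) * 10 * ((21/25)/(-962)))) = -60714225/141568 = -428.87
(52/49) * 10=520/49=10.61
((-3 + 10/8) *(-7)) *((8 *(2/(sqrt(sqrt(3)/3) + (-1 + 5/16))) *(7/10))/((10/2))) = 686/(25 *(-11/16 + 3^(3/4)/3)) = 379.34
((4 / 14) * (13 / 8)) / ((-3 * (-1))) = 13 / 84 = 0.15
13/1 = 13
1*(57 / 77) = 57 / 77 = 0.74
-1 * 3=-3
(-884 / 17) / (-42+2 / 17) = 221 / 178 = 1.24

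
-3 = -3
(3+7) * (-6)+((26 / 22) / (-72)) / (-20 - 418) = -20813747 / 346896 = -60.00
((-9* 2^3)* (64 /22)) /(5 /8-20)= 18432 /1705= 10.81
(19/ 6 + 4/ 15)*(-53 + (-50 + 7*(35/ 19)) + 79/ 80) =-4650759/ 15200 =-305.97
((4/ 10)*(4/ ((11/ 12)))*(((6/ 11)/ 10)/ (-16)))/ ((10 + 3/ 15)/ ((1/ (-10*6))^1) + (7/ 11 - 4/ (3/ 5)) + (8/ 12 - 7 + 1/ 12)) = 216/ 22661375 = 0.00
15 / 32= 0.47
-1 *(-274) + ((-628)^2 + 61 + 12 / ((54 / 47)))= 3552565 / 9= 394729.44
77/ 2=38.50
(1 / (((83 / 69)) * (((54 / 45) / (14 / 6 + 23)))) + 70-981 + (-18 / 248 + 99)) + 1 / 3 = -24521381 / 30876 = -794.19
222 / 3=74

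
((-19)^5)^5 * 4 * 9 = -3350753844777219223317945970097964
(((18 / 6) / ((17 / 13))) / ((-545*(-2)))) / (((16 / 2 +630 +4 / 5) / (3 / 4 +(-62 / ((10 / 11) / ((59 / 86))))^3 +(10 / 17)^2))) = -91786112141439339 / 271984112560172000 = -0.34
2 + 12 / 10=16 / 5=3.20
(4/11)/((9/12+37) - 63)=-16/1111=-0.01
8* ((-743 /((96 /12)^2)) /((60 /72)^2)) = -6687 /50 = -133.74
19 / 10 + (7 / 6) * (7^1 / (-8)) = 211 / 240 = 0.88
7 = 7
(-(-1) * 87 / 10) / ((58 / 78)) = 117 / 10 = 11.70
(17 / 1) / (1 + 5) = 17 / 6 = 2.83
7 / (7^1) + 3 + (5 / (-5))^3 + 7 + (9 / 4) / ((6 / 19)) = 137 / 8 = 17.12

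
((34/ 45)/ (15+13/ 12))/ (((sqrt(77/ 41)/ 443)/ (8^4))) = 246775808 * sqrt(3157)/ 222915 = 62201.46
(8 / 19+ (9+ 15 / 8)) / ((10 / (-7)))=-12019 / 1520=-7.91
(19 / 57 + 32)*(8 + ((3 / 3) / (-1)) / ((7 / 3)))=5141 / 21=244.81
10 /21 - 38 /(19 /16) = -662 /21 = -31.52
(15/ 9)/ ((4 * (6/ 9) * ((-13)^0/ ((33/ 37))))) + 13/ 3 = 4343/ 888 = 4.89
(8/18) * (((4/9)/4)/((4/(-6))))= -0.07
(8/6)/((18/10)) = 20/27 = 0.74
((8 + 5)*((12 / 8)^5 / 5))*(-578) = -912951 / 80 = -11411.89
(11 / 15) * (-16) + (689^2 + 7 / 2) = 14241383 / 30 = 474712.77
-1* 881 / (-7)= 881 / 7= 125.86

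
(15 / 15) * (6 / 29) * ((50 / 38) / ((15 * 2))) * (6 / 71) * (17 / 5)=102 / 39121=0.00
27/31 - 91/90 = -391/2790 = -0.14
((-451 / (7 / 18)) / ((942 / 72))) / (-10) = 48708 / 5495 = 8.86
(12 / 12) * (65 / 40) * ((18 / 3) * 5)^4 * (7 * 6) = 55282500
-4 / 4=-1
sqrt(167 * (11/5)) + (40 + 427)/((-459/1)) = -467/459 + sqrt(9185)/5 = 18.15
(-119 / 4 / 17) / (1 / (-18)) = 63 / 2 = 31.50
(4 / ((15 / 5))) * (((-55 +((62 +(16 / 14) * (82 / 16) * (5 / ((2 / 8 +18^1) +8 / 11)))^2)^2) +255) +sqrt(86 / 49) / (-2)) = 40595548872918318368 / 1867488966721-2 * sqrt(86) / 21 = 21738038.59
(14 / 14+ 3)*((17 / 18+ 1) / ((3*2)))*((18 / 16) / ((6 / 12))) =35 / 12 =2.92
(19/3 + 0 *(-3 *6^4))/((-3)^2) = 19/27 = 0.70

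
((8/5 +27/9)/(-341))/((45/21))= -161/25575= -0.01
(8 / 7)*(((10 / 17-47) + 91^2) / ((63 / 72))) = 10755.38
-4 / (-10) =2 / 5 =0.40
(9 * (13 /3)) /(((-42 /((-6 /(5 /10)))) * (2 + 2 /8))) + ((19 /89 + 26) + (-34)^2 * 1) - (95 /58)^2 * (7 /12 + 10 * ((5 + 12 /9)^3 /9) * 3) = -737550955019 /679030128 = -1086.18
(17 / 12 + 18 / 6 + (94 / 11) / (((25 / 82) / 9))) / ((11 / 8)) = 1694078 / 9075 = 186.68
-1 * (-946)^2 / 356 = -223729 / 89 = -2513.81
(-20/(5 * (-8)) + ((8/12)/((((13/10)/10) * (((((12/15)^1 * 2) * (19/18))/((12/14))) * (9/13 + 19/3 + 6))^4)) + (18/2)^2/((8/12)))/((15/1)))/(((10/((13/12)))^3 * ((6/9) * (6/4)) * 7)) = 3937222524110448739471097/2520595700706866696847360000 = 0.00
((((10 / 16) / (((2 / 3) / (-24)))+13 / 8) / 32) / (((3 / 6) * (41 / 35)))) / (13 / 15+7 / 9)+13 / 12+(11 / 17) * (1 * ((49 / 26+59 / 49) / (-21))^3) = 6384409434769137503 / 15803404221435247872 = 0.40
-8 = -8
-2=-2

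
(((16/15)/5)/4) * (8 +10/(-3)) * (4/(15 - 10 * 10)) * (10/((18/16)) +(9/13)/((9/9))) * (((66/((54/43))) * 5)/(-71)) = 118772192/285968475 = 0.42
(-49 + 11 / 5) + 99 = 261 / 5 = 52.20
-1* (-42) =42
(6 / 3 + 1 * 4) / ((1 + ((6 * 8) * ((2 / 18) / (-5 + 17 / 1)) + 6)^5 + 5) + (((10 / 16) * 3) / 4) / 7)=79361856 / 147104163623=0.00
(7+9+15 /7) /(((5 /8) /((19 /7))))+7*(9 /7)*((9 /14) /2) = 80051 /980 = 81.68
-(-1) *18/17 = 18/17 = 1.06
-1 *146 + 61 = -85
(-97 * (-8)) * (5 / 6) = 1940 / 3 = 646.67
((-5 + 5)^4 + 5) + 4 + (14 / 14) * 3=12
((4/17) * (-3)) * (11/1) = -132/17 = -7.76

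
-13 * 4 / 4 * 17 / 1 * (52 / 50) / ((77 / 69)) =-396474 / 1925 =-205.96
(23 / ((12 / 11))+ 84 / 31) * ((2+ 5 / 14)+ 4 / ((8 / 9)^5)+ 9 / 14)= 246721625 / 1015808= 242.88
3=3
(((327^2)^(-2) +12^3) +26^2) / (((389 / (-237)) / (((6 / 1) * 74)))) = -650303.63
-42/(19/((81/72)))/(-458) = 189/34808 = 0.01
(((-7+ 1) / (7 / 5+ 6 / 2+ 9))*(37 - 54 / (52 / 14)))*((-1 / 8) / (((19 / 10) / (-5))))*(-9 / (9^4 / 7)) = 127750 / 4021407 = 0.03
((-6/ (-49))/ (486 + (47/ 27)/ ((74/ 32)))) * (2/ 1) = 5994/ 11913517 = 0.00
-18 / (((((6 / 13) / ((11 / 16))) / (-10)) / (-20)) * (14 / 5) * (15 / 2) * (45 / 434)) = -22165 / 9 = -2462.78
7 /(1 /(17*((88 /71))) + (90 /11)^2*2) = 115192 /2203981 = 0.05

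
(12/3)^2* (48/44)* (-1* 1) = -192/11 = -17.45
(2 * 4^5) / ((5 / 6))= 12288 / 5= 2457.60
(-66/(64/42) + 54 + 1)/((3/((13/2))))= 2431/96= 25.32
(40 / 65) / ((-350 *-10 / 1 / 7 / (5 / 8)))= 0.00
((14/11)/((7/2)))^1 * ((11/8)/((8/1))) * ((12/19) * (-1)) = -3/76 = -0.04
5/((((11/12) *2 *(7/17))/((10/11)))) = 5100/847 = 6.02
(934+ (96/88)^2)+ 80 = 122838/121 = 1015.19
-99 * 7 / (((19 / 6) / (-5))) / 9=2310 / 19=121.58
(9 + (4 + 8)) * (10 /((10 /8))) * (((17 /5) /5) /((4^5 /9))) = 3213 /3200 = 1.00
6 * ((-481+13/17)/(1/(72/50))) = -4149.23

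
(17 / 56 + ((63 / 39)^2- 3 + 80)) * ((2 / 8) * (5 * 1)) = 3781485 / 37856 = 99.89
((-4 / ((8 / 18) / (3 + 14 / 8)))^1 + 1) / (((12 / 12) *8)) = -167 / 32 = -5.22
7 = 7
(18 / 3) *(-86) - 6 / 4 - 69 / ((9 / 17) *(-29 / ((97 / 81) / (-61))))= -444988199 / 859734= -517.59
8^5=32768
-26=-26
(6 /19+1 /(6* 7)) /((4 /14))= 271 /228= 1.19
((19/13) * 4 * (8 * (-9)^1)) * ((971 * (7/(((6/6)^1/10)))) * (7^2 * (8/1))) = -145797281280/13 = -11215175483.08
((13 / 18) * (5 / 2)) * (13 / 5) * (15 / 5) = 169 / 12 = 14.08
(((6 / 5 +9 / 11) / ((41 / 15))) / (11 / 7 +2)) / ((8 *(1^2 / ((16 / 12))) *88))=777 / 1984400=0.00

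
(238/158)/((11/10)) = 1190/869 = 1.37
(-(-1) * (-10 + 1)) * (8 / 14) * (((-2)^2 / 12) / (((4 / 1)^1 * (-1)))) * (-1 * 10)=-4.29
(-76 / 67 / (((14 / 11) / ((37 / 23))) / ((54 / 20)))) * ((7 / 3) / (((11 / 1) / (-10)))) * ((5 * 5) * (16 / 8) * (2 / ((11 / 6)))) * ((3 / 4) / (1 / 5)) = 28471500 / 16951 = 1679.64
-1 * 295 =-295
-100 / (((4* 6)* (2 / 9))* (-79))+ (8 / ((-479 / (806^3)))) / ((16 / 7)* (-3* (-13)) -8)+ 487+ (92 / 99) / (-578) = -32987956219060003 / 307477953684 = -107285.60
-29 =-29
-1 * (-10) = 10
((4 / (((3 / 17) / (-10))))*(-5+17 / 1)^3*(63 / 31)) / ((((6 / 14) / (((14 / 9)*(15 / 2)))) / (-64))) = 42990796800 / 31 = 1386799896.77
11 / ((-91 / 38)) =-418 / 91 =-4.59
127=127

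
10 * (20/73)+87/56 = 17551/4088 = 4.29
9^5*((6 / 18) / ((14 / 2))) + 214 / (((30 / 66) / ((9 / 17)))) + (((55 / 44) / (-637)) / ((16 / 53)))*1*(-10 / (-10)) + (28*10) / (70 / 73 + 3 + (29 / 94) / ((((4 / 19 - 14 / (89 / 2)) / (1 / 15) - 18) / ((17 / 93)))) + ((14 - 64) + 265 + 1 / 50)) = 3062.38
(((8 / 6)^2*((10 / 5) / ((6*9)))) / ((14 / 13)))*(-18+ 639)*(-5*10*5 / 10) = -59800 / 63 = -949.21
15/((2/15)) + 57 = 339/2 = 169.50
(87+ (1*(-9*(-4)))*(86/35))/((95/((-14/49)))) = -0.53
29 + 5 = 34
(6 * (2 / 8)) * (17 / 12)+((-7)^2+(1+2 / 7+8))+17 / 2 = 3859 / 56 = 68.91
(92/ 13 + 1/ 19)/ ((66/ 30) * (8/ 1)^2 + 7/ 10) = 3522/ 69901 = 0.05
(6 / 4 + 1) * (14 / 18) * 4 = 70 / 9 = 7.78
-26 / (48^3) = -13 / 55296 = -0.00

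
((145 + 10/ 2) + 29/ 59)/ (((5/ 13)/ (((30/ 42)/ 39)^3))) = 17075/ 7103187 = 0.00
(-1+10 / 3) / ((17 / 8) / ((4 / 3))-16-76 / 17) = -544 / 4401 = -0.12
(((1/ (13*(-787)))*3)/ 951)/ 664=-1/ 2153502728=-0.00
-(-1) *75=75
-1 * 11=-11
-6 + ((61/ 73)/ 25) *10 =-2068/ 365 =-5.67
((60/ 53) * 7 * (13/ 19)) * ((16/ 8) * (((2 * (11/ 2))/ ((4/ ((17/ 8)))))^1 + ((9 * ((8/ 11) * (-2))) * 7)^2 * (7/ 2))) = 155366750175/ 487388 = 318774.26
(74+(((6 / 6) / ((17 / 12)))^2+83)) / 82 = 45517 / 23698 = 1.92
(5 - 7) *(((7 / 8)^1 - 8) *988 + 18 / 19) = 267465 / 19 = 14077.11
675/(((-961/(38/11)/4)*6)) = -17100/10571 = -1.62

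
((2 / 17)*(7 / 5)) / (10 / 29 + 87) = 406 / 215305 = 0.00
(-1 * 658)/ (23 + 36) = -658/ 59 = -11.15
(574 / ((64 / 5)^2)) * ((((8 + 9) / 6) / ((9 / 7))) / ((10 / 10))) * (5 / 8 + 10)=72575125 / 884736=82.03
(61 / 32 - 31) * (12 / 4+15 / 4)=-25137 / 128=-196.38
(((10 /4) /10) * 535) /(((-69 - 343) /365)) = -195275 /1648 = -118.49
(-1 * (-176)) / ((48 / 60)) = 220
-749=-749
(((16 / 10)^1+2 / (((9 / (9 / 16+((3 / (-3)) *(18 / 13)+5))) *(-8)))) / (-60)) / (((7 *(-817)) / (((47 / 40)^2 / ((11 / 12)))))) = 0.00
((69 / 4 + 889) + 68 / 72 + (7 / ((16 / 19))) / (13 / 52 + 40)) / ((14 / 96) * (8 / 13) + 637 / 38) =5799313 / 107709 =53.84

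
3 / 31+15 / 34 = 567 / 1054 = 0.54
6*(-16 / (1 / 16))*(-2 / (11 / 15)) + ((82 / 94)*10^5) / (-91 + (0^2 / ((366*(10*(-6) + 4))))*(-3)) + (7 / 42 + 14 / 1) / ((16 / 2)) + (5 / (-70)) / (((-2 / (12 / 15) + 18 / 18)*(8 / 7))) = 2433110923 / 752752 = 3232.29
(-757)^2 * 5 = 2865245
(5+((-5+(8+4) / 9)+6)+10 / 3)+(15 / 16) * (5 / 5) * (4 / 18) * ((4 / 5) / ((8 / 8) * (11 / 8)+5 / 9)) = 4484 / 417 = 10.75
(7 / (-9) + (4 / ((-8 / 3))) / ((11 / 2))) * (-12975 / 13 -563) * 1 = 162352 / 99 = 1639.92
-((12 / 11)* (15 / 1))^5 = -188956800000 / 161051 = -1173273.06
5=5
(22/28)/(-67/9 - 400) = -99/51338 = -0.00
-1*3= -3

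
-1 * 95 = -95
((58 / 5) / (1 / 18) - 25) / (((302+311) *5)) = 919 / 15325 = 0.06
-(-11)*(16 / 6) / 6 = 44 / 9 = 4.89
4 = 4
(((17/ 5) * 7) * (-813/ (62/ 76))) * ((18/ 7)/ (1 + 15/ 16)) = -151257024/ 4805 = -31479.09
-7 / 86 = -0.08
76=76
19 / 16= 1.19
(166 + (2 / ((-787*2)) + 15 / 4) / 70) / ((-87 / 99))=-1207521513 / 6390440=-188.96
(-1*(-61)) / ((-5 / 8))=-488 / 5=-97.60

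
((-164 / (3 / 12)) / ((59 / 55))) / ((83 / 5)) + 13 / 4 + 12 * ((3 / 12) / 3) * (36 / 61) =-39429111 / 1194868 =-33.00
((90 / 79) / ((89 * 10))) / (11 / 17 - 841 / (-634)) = 97002 / 149556401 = 0.00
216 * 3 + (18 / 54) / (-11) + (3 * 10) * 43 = 63953 / 33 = 1937.97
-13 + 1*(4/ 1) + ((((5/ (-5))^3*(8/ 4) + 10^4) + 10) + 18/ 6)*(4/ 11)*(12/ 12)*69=2762937/ 11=251176.09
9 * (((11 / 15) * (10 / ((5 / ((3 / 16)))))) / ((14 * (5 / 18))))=891 / 1400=0.64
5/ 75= 1/ 15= 0.07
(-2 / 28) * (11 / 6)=-11 / 84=-0.13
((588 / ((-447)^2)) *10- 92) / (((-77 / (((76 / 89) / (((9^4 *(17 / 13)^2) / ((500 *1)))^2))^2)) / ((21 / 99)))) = 1803834541526909996000000000000 / 2475437421419456167223360194519536489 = 0.00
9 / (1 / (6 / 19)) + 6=8.84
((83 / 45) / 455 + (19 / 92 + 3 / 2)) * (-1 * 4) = -3222211 / 470925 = -6.84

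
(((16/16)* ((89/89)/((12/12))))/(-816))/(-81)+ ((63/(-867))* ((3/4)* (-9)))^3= 44300755337/375387473088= 0.12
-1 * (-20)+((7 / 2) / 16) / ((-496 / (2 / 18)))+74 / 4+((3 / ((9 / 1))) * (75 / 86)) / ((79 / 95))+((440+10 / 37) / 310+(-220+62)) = -2113778607823 / 17954422272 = -117.73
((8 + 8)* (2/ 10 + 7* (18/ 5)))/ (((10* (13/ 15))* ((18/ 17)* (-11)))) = -8636/ 2145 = -4.03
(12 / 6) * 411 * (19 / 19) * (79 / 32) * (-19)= -616911 / 16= -38556.94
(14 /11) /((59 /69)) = 966 /649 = 1.49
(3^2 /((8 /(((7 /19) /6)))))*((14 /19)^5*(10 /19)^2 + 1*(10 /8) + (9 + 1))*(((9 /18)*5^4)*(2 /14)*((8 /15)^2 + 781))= 177719856949314875 /6521688207744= 27250.59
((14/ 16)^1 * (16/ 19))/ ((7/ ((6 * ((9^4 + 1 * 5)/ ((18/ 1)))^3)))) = 30655807.83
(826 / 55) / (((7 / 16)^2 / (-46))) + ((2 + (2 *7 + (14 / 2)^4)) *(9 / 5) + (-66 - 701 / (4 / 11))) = -1928723 / 1540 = -1252.42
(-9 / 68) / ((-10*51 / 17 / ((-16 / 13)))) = -6 / 1105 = -0.01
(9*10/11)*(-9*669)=-541890/11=-49262.73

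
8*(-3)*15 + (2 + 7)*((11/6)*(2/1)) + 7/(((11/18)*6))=-3576/11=-325.09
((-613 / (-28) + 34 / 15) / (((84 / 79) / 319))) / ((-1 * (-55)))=23246777 / 176400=131.78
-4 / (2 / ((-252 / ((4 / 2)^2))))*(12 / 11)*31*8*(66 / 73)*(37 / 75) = 27748224 / 1825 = 15204.51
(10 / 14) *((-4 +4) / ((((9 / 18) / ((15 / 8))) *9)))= 0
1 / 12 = 0.08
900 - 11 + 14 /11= 9793 /11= 890.27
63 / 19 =3.32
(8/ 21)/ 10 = 4/ 105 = 0.04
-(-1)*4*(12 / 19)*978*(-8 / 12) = -31296 / 19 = -1647.16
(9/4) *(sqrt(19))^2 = 42.75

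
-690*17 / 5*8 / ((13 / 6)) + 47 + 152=-110021 / 13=-8463.15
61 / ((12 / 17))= 1037 / 12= 86.42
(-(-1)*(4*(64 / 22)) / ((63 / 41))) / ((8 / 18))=1312 / 77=17.04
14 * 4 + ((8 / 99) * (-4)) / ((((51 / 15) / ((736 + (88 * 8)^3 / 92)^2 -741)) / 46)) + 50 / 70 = -17050320110386049807 / 270963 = -62924901593154.97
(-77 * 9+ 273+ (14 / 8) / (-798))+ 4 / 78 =-829823 / 1976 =-419.95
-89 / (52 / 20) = -445 / 13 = -34.23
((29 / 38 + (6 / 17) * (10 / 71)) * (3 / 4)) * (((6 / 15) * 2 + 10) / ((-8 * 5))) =-3019923 / 18346400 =-0.16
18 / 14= 9 / 7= 1.29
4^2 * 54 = 864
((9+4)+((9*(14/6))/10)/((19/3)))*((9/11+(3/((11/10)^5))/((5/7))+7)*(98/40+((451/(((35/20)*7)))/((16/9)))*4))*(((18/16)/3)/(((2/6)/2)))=26672.61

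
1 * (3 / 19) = 0.16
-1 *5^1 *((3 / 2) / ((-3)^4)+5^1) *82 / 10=-11111 / 54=-205.76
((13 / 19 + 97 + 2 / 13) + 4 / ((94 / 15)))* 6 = 6859272 / 11609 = 590.86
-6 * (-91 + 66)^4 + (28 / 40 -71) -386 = -2344206.30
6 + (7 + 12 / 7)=14.71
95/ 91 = 1.04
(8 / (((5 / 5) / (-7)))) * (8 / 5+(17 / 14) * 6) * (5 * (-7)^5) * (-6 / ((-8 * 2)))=15680931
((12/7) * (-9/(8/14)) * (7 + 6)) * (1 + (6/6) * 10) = -3861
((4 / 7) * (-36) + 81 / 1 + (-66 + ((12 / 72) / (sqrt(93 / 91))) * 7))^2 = 5310799 / 164052 - 13 * sqrt(8463) / 93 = 19.51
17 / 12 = 1.42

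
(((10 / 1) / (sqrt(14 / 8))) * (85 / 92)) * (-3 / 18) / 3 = -425 * sqrt(7) / 2898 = -0.39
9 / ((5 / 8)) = 72 / 5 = 14.40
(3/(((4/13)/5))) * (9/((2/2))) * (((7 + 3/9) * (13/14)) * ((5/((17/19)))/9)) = 883025/476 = 1855.09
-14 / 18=-7 / 9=-0.78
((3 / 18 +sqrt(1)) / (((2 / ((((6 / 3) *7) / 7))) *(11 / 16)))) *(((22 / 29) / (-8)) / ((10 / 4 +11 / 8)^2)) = -896 / 83607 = -0.01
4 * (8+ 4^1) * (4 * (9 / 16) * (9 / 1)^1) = 972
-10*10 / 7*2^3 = -800 / 7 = -114.29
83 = 83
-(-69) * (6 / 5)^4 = 89424 / 625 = 143.08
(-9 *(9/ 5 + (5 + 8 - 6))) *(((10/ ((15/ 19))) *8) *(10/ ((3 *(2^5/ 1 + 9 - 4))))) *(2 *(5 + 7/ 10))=-1524864/ 185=-8242.51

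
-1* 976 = -976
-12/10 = -6/5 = -1.20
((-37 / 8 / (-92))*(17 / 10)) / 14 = 629 / 103040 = 0.01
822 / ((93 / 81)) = 22194 / 31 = 715.94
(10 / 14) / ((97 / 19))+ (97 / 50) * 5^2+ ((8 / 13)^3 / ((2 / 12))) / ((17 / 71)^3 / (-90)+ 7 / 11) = 34192227030982807 / 672575929041562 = 50.84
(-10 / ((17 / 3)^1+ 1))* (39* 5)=-585 / 2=-292.50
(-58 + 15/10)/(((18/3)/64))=-1808/3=-602.67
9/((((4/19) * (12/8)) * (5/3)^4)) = 4617/1250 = 3.69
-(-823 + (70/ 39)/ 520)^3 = 4649410513125633653/ 8340725952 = 557434753.27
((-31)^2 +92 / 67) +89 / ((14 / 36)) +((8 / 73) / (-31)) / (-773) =977310614165 / 820421231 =1191.23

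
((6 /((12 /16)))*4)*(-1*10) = -320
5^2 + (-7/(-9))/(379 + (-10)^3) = 139718/5589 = 25.00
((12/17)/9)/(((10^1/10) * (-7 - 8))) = -0.01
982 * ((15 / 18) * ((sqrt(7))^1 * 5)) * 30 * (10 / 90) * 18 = 245500 * sqrt(7) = 649531.95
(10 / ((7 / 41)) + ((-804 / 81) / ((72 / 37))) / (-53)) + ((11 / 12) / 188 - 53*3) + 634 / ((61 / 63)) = 554.46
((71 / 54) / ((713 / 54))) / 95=71 / 67735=0.00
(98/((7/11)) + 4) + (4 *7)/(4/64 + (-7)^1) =17090/111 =153.96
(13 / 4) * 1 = 13 / 4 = 3.25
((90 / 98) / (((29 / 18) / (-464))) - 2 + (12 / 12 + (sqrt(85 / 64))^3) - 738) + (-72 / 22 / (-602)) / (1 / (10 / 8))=-46515451 / 46354 + 85 * sqrt(85) / 512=-1001.95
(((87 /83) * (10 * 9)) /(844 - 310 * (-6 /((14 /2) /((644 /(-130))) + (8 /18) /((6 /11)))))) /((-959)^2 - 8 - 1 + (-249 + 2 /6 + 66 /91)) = -794114685 /17531454494792416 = -0.00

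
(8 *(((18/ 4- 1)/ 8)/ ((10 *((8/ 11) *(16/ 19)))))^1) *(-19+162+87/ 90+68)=121.14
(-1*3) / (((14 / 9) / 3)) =-81 / 14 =-5.79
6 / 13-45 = -579 / 13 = -44.54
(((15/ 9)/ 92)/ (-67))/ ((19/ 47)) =-235/ 351348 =-0.00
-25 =-25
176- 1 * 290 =-114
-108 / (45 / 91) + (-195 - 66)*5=-7617 / 5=-1523.40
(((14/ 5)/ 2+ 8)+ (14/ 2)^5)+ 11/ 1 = 84137/ 5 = 16827.40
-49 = -49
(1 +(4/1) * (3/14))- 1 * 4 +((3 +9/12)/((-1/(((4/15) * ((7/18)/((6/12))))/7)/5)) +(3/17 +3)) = 512/1071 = 0.48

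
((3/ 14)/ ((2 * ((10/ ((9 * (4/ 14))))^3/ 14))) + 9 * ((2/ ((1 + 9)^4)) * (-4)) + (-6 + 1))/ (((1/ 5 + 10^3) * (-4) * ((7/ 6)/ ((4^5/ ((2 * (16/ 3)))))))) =51261648/ 500308375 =0.10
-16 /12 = -4 /3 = -1.33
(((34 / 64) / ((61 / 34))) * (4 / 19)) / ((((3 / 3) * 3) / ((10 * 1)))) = 1445 / 6954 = 0.21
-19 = -19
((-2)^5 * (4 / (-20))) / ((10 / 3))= 48 / 25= 1.92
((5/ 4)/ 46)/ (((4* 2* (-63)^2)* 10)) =1/ 11684736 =0.00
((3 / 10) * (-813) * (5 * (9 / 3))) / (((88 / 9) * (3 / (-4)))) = 21951 / 44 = 498.89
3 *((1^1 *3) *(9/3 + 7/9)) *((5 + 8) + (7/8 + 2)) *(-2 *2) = -2159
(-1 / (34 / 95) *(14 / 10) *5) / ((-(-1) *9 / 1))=-665 / 306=-2.17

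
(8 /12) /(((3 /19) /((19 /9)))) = 722 /81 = 8.91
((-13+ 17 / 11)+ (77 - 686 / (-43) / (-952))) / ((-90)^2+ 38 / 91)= 191797515 / 23709306632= 0.01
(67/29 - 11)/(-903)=12/1247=0.01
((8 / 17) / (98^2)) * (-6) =-12 / 40817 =-0.00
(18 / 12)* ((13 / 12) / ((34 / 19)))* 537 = 132639 / 272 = 487.64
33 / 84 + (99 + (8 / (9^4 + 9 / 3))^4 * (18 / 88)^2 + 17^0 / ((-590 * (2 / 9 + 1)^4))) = 1076098310396630905071 / 10826799476883003460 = 99.39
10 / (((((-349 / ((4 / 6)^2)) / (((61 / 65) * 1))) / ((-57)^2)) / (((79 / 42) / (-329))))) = 6958636 / 31346133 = 0.22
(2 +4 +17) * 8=184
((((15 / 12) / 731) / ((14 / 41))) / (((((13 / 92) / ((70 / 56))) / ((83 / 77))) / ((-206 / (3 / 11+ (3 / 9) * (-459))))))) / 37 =0.00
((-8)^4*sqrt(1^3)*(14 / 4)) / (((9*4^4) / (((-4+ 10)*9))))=336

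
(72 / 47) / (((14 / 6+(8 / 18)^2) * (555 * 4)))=486 / 1782475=0.00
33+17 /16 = 545 /16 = 34.06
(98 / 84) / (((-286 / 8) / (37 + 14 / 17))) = -9002 / 7293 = -1.23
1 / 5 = 0.20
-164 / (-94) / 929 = 82 / 43663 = 0.00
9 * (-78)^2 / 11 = 54756 / 11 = 4977.82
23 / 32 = 0.72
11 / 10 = 1.10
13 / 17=0.76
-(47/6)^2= -61.36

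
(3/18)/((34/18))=3/34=0.09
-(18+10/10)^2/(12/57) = -6859/4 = -1714.75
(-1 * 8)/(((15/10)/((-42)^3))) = 395136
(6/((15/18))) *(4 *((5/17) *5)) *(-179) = -128880/17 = -7581.18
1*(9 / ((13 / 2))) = 18 / 13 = 1.38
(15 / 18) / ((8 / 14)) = 35 / 24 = 1.46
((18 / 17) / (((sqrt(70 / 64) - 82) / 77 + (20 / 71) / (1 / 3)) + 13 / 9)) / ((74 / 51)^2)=65316692005488 / 159022050285557 - 86587734618 * sqrt(70) / 159022050285557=0.41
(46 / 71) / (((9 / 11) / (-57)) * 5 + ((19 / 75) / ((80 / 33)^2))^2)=-9.27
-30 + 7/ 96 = -2873/ 96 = -29.93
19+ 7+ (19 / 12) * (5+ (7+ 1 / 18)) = 9739 / 216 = 45.09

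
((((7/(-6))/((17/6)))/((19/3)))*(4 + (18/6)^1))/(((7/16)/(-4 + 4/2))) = 672/323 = 2.08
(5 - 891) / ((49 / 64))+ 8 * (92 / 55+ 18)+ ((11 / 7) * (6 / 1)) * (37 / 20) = -1059027 / 1078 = -982.40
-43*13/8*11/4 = -6149/32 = -192.16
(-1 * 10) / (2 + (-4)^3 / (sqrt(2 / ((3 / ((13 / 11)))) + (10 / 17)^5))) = 0.15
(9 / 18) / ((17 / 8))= 4 / 17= 0.24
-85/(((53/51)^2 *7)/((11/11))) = -221085/19663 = -11.24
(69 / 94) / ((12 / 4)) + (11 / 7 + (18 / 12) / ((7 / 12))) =2887 / 658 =4.39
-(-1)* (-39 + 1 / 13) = -506 / 13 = -38.92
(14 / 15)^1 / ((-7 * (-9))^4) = 2 / 33756345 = 0.00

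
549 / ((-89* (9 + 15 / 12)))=-2196 / 3649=-0.60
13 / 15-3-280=-4232 / 15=-282.13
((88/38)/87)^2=1936/2732409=0.00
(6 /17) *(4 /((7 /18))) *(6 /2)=1296 /119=10.89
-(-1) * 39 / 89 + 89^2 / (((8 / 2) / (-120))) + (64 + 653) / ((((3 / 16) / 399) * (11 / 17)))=2075859747 / 979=2120387.89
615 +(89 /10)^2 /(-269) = 614.71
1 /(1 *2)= 1 /2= 0.50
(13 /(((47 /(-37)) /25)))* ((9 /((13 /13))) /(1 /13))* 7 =-9848475 /47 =-209542.02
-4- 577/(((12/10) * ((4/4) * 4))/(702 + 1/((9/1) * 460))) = -1677003625/19872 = -84390.28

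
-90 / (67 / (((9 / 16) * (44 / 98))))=-4455 / 13132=-0.34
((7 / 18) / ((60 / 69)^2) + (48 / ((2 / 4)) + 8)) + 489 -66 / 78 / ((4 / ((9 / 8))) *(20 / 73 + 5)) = 24302563 / 40950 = 593.47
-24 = -24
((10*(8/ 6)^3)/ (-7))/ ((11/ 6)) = -1280/ 693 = -1.85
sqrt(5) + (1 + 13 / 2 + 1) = sqrt(5) + 17 / 2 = 10.74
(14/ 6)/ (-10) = -7/ 30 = -0.23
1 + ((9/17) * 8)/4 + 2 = 4.06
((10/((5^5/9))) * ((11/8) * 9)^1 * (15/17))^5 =136456677839404593/44370531250000000000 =0.00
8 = 8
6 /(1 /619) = 3714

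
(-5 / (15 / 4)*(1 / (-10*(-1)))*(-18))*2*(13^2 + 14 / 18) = 814.93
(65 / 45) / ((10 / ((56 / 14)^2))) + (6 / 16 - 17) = -5153 / 360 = -14.31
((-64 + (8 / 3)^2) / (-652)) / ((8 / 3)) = 16 / 489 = 0.03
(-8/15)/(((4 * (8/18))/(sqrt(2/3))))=-sqrt(6)/10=-0.24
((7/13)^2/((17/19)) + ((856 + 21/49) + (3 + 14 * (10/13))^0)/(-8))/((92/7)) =-8595805/1057264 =-8.13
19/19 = 1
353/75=4.71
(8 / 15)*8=64 / 15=4.27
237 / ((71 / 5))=1185 / 71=16.69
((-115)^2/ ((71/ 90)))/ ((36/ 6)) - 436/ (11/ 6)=1996389/ 781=2556.20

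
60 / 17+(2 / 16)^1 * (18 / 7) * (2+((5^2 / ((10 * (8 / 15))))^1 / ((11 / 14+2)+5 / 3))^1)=4.51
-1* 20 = -20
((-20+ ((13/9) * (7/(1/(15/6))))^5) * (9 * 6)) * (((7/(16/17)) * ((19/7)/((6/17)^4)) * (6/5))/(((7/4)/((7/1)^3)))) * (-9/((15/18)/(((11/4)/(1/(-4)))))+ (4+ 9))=3397549867377899549391859/151165440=22475705209986485.99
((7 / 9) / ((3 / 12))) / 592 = 7 / 1332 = 0.01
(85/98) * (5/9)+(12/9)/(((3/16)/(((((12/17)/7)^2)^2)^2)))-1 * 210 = -151659572440689885067/723849362489416338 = -209.52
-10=-10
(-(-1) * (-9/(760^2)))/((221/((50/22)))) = -9/56165824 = -0.00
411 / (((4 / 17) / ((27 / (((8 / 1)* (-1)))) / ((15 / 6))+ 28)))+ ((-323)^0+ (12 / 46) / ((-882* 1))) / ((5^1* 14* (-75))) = 1322063819947 / 28400400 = 46550.89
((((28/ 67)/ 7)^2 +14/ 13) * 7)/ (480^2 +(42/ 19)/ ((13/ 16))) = 1397697/ 42577769968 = 0.00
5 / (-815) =-1 / 163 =-0.01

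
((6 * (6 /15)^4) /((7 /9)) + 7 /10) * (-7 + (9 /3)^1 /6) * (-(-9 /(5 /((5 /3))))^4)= 8269209 /17500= 472.53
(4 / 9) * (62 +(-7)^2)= 148 / 3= 49.33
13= 13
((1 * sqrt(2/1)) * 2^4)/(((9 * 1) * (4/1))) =4 * sqrt(2)/9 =0.63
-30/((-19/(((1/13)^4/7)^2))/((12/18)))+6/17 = 4556671807846/12910570121267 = 0.35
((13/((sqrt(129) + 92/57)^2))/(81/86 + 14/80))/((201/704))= 560727717158400/1669618605032911-13753785323520 * sqrt(129)/1669618605032911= 0.24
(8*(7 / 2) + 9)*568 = 21016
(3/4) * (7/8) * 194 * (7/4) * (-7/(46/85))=-8484105/2944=-2881.83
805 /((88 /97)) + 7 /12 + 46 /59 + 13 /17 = 235521163 /264792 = 889.46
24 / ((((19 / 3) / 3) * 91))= 216 / 1729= 0.12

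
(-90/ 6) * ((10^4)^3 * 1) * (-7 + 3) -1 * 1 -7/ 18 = 1079999999999975/ 18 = 59999999999998.61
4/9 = 0.44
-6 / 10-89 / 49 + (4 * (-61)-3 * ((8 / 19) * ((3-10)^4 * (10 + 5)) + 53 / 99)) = -7026450559 / 153615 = -45740.65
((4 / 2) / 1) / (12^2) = 1 / 72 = 0.01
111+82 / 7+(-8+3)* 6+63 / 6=1445 / 14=103.21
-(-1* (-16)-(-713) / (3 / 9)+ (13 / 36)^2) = -2155.13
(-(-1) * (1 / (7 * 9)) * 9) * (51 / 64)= 51 / 448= 0.11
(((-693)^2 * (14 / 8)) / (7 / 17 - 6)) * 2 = -57149631 / 190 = -300787.53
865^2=748225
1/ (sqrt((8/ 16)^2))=2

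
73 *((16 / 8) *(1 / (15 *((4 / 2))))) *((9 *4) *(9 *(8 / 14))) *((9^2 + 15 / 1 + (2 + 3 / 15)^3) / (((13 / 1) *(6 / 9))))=630609624 / 56875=11087.64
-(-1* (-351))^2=-123201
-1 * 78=-78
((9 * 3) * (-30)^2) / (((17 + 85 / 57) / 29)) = 20083950 / 527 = 38109.96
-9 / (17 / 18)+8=-26 / 17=-1.53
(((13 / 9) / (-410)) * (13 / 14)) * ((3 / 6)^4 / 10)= -169 / 8265600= -0.00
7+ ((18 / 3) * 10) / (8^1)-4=10.50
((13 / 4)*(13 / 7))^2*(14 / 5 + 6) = 314171 / 980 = 320.58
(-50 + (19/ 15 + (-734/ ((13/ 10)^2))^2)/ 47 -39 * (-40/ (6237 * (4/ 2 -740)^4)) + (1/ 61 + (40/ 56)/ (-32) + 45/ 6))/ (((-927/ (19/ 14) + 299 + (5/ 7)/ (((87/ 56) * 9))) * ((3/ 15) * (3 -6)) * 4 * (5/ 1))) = 1104923939984118197021905826059/ 1282173676936200981206108714880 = 0.86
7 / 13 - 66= -851 / 13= -65.46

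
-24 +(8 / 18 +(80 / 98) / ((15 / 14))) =-1436 / 63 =-22.79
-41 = -41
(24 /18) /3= 4 /9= 0.44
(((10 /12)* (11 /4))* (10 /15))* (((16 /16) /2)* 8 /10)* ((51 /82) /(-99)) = -17 /4428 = -0.00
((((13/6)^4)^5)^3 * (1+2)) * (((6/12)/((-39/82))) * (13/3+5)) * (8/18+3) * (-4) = 4697874131223807799831615162387836127346639937183351590750676164927669/82474331592413122013232144461994644023302684672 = 56961651468006185083701.54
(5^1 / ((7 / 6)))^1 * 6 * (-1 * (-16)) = 2880 / 7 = 411.43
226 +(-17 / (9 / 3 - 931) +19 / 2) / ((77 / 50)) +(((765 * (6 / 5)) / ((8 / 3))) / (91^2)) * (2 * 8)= 894683221 / 3842384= 232.85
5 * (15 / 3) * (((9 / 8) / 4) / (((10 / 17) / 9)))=6885 / 64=107.58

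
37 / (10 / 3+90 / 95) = 2109 / 244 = 8.64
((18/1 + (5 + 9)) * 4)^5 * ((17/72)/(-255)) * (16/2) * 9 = -34359738368/15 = -2290649224.53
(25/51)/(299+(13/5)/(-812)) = 101500/61910277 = 0.00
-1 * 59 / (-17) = 59 / 17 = 3.47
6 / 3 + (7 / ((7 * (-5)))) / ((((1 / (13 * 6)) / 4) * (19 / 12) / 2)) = -7298 / 95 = -76.82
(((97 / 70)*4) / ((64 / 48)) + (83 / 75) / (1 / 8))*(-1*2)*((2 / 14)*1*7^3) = -95627 / 75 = -1275.03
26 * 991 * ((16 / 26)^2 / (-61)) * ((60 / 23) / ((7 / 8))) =-476.90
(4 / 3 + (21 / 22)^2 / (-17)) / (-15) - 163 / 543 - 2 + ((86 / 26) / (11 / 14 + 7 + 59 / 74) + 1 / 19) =-419084194159 / 215191779660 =-1.95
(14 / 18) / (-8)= -7 / 72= -0.10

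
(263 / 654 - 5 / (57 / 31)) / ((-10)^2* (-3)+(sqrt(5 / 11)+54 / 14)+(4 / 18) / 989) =37259699211819* sqrt(55) / 15512295743682541732+121376039497307133 / 15512295743682541732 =0.01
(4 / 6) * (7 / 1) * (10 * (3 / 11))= 140 / 11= 12.73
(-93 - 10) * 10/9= -1030/9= -114.44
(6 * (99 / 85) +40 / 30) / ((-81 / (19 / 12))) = -20159 / 123930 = -0.16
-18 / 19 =-0.95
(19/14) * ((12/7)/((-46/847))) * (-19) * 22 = 2882946/161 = 17906.50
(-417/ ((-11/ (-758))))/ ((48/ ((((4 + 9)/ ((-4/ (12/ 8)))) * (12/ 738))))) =47.45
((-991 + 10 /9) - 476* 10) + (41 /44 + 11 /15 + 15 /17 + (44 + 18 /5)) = -5699.74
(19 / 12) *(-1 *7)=-133 / 12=-11.08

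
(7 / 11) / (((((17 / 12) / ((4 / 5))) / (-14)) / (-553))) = 2601312 / 935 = 2782.15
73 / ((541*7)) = 73 / 3787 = 0.02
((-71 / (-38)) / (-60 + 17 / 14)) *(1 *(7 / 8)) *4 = -3479 / 31274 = -0.11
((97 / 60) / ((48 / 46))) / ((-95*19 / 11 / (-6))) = 24541 / 433200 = 0.06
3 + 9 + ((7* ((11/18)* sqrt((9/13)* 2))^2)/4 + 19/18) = 13067/936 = 13.96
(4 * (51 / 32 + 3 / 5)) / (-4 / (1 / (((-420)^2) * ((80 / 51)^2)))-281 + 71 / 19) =-1927341 / 381398498080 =-0.00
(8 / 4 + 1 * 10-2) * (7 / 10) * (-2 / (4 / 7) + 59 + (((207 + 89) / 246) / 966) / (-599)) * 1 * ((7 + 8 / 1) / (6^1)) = 19750224265 / 20334852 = 971.25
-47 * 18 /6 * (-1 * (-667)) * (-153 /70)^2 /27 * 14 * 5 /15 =-77655.95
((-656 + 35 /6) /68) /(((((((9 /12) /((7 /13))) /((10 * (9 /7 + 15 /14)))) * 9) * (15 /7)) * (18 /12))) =-300377 /53703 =-5.59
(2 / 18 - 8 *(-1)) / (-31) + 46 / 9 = 451 / 93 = 4.85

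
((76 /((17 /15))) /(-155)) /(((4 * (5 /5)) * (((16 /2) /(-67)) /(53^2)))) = 10727571 /4216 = 2544.49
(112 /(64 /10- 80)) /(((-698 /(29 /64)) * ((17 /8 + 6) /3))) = 609 /1669616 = 0.00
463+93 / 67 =31114 / 67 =464.39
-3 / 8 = -0.38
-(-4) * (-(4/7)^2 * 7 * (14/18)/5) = -1.42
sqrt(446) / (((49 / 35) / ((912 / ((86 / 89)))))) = 202920 * sqrt(446) / 301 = 14237.24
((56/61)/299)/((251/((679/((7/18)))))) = 97776/4577989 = 0.02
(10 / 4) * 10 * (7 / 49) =25 / 7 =3.57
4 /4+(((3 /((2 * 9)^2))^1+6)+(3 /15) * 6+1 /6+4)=6683 /540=12.38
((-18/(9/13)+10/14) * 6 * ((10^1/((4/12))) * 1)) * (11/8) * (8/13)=-350460/91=-3851.21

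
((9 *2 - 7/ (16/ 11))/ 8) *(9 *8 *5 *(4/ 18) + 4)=4431/ 32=138.47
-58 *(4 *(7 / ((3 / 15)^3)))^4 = -8703625000000000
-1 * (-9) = 9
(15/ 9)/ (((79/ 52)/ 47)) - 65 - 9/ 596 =-1900393/ 141252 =-13.45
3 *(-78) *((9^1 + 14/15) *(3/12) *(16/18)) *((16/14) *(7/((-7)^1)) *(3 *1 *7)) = 61984/5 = 12396.80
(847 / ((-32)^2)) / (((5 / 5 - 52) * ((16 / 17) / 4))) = -847 / 12288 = -0.07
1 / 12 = 0.08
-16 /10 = -8 /5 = -1.60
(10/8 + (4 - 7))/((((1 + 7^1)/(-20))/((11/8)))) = 6.02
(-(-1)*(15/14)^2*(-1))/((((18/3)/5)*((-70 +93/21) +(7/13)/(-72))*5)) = 8775/3007711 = 0.00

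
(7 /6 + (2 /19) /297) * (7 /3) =92197 /33858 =2.72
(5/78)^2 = 25/6084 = 0.00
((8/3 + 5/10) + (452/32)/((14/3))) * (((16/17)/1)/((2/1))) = 2081/714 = 2.91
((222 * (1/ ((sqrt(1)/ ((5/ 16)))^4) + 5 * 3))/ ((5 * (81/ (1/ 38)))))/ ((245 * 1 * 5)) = 7279121/ 41184460800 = 0.00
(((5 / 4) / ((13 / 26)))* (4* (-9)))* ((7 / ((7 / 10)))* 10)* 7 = -63000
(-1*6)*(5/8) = -15/4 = -3.75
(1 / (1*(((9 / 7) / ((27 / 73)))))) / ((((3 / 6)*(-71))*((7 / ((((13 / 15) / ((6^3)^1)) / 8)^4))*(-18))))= 28561 / 7018470072165335040000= 0.00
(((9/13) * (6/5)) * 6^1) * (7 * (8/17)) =18144/1105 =16.42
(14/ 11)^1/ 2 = 0.64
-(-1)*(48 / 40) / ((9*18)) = 1 / 135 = 0.01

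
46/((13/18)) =828/13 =63.69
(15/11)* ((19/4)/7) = 285/308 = 0.93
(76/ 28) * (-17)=-323/ 7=-46.14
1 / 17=0.06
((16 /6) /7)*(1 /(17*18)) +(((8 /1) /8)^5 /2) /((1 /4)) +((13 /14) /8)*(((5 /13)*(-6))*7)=3245 /25704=0.13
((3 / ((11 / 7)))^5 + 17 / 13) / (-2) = -27915590 / 2093663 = -13.33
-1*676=-676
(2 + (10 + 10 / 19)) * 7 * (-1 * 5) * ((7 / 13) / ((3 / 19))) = -58310 / 39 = -1495.13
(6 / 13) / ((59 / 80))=480 / 767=0.63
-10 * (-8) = 80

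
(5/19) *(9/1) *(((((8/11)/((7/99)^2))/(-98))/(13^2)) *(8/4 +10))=-1924560/7709611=-0.25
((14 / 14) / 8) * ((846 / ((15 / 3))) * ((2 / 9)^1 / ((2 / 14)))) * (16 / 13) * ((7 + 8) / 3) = 2632 / 13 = 202.46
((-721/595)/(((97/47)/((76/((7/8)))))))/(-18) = 1471664/519435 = 2.83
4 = 4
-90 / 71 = -1.27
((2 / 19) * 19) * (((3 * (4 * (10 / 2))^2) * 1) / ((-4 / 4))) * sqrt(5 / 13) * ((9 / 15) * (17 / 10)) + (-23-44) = -2448 * sqrt(65) / 13-67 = -1585.19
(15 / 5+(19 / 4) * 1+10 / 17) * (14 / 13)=3969 / 442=8.98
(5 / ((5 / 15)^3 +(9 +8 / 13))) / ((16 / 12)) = 5265 / 13552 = 0.39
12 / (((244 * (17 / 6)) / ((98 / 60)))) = 147 / 5185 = 0.03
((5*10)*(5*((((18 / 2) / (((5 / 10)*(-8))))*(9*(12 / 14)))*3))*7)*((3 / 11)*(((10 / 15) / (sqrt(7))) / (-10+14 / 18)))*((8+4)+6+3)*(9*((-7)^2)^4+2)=255304310528250*sqrt(7) / 913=739837584118.90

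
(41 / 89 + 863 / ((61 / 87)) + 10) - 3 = 6722713 / 5429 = 1238.30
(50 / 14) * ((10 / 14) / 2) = 125 / 98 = 1.28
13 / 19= 0.68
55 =55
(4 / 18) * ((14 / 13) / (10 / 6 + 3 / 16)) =448 / 3471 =0.13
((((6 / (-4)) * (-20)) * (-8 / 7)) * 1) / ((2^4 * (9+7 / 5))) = -75 / 364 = -0.21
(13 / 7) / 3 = 13 / 21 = 0.62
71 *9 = 639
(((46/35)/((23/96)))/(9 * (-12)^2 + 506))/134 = 0.00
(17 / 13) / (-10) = -17 / 130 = -0.13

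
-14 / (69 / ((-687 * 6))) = 19236 / 23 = 836.35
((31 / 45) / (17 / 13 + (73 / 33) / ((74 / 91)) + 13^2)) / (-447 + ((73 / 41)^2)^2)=-463484144981 / 50866759758906915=-0.00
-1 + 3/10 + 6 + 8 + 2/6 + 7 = 619/30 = 20.63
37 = 37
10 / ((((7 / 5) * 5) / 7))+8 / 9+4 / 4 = 107 / 9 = 11.89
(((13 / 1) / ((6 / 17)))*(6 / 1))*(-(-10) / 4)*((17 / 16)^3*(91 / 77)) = 70575245 / 90112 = 783.19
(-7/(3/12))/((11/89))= -2492/11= -226.55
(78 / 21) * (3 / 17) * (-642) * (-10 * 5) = 2503800 / 119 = 21040.34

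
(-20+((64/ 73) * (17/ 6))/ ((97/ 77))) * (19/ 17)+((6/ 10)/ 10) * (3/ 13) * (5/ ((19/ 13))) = -1379278741/ 68614890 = -20.10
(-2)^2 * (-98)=-392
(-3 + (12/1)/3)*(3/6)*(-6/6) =-1/2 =-0.50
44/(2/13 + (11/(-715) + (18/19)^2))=1032460/24309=42.47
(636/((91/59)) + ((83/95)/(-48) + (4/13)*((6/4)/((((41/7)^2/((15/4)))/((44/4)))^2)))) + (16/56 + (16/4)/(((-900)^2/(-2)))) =1635560422776231223/3957450022890000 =413.29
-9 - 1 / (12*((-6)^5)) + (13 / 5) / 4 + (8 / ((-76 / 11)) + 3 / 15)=-82511041 / 8864640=-9.31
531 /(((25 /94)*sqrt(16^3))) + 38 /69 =1752433 /55200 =31.75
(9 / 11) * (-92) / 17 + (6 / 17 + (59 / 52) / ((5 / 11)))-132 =-6494597 / 48620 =-133.58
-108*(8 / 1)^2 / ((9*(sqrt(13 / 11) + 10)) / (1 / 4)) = -21120 / 1087 + 192*sqrt(143) / 1087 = -17.32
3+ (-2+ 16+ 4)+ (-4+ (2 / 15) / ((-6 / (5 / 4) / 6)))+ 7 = 143 / 6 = 23.83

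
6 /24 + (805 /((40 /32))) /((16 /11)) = 443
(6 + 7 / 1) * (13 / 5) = 169 / 5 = 33.80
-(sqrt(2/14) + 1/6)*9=-9*sqrt(7)/7 - 3/2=-4.90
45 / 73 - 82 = -5941 / 73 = -81.38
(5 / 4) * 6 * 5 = 75 / 2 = 37.50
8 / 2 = 4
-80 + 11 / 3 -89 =-496 / 3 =-165.33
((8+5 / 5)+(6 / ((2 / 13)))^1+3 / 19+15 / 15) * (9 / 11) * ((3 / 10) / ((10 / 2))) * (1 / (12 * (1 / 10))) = 4203 / 2090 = 2.01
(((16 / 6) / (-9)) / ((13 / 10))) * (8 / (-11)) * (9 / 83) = 640 / 35607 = 0.02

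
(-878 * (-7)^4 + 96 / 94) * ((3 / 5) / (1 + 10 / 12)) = -162130284 / 235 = -689916.10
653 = 653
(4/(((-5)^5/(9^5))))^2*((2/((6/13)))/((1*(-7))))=-241750385136/68359375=-3536.46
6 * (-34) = -204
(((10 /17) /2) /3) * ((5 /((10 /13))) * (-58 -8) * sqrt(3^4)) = -6435 /17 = -378.53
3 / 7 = 0.43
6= 6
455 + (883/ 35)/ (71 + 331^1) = 6402733/ 14070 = 455.06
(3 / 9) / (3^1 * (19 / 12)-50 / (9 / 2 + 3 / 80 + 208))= 68012 / 921171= 0.07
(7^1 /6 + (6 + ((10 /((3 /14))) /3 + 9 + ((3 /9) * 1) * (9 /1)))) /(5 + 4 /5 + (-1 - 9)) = -3125 /378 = -8.27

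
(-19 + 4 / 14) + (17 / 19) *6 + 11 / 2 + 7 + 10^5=26599775 / 266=99999.15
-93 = -93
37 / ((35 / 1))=37 / 35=1.06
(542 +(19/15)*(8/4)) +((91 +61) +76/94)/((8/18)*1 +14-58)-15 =10383733/19740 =526.02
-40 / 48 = -5 / 6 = -0.83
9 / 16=0.56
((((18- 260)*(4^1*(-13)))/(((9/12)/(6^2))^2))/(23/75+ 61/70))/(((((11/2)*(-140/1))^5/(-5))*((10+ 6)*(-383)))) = -2808/37851116790025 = -0.00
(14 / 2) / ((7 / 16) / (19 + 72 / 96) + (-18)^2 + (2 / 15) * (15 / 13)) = 0.02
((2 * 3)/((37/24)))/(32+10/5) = 72/629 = 0.11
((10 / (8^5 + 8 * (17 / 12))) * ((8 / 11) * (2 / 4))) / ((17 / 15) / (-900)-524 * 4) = -810000 / 15304155458603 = -0.00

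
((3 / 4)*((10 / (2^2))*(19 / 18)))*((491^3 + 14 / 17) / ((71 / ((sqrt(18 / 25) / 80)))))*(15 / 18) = 12744586433*sqrt(2) / 617984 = 29165.10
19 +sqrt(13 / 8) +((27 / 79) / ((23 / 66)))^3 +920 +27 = sqrt(26) / 4 +5800504909326 / 5998805513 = 968.22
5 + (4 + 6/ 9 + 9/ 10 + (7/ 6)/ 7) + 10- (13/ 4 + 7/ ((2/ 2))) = 629/ 60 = 10.48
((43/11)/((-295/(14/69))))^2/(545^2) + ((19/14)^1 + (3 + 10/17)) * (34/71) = 17526574819137900413/7400771185235360625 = 2.37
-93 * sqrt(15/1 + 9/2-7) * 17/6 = -2635 * sqrt(2)/4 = -931.61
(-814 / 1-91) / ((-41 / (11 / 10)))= 24.28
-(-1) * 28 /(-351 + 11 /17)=-119 /1489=-0.08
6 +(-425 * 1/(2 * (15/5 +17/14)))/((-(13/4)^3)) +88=12374962/129623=95.47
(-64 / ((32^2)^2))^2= 1 / 268435456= 0.00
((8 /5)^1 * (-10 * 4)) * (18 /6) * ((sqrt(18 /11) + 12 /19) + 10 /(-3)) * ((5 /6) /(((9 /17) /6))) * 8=6702080 /171 - 43520 * sqrt(22) /11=20636.46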